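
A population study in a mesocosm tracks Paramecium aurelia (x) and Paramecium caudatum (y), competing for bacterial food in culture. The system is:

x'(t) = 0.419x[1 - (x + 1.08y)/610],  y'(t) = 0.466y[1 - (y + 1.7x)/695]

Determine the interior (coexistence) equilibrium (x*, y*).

x* ≈ 168, y* ≈ 409

Setting both brackets to zero gives the nullclines x + 1.08y = 610 and 1.7x + y = 695.
Substituting y = 695 - 1.7x into the first: x(1 - 1.08·1.7) = 610 - 1.08·695.
So x* = -141/-0.836 = 168, and then y* = 695 - 1.7·168 = 409.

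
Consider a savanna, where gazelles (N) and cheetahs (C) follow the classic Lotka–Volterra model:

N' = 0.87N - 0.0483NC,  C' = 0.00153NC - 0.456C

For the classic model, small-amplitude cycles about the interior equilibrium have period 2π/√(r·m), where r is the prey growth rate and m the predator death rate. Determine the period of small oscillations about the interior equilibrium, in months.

Here r = 0.87 and m = 0.456, so r·m = 0.397.
ω = √0.397 = 0.63 per month, hence T = 2π/ω ≈ 9.98 months.

T ≈ 9.98 months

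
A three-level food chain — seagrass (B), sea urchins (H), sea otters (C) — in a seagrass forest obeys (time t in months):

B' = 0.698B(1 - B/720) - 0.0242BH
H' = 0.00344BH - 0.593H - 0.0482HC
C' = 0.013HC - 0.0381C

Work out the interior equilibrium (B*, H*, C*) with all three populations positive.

B* ≈ 647, H* ≈ 2.93, C* ≈ 33.9

From dC/dt = 0: 0.013H* = 0.0381, so H* = 2.93.
From dB/dt = 0: 0.698(1 - B*/720) = 0.0242·2.93, giving B* = 720·(1 - 0.102) = 647.
From dH/dt = 0: 0.00344·647 - 0.593 = 0.0482C*, so C* = 1.63/0.0482 = 33.9.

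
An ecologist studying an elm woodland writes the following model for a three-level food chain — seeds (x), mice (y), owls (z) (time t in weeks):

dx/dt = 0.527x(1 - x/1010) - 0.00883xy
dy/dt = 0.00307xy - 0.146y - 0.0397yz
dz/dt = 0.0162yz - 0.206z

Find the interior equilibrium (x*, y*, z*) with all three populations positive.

From dz/dt = 0: 0.0162y* = 0.206, so y* = 12.7.
From dx/dt = 0: 0.527(1 - x*/1010) = 0.00883·12.7, giving x* = 1010·(1 - 0.213) = 795.
From dy/dt = 0: 0.00307·795 - 0.146 = 0.0397z*, so z* = 2.29/0.0397 = 57.8.

x* ≈ 795, y* ≈ 12.7, z* ≈ 57.8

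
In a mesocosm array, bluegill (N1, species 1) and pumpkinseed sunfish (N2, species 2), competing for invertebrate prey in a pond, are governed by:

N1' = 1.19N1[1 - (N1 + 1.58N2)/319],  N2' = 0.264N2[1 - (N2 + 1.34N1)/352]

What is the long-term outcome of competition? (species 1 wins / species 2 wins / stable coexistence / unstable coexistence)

Compare the nullcline intercepts: K1/α12 = 319/1.58 = 202 < K2 = 352; K2/α21 = 352/1.34 = 263 < K1 = 319.
Since both are reversed, neither can invade when rare; the interior point is a saddle.

unstable coexistence (outcome depends on initial conditions)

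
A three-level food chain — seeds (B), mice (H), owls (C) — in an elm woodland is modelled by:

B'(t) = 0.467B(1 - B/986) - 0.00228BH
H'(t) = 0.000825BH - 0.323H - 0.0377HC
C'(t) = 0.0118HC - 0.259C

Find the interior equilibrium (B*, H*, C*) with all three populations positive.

B* ≈ 880, H* ≈ 21.9, C* ≈ 10.7

From dC/dt = 0: 0.0118H* = 0.259, so H* = 21.9.
From dB/dt = 0: 0.467(1 - B*/986) = 0.00228·21.9, giving B* = 986·(1 - 0.107) = 880.
From dH/dt = 0: 0.000825·880 - 0.323 = 0.0377C*, so C* = 0.403/0.0377 = 10.7.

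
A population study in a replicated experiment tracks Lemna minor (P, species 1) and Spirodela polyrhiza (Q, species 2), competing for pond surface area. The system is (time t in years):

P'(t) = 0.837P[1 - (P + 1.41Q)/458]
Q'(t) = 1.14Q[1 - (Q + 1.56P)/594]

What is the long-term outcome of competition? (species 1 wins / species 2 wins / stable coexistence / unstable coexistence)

Compare the nullcline intercepts: K1/α12 = 458/1.41 = 325 < K2 = 594; K2/α21 = 594/1.56 = 381 < K1 = 458.
Since both are reversed, neither can invade when rare; the interior point is a saddle.

unstable coexistence (outcome depends on initial conditions)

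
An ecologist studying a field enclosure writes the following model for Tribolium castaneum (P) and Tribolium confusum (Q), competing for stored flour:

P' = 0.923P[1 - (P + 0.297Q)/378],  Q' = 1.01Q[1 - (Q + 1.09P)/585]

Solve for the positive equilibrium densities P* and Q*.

P* ≈ 302, Q* ≈ 256

Setting both brackets to zero gives the nullclines P + 0.297Q = 378 and 1.09P + Q = 585.
Substituting Q = 585 - 1.09P into the first: P(1 - 0.297·1.09) = 378 - 0.297·585.
So P* = 204/0.676 = 302, and then Q* = 585 - 1.09·302 = 256.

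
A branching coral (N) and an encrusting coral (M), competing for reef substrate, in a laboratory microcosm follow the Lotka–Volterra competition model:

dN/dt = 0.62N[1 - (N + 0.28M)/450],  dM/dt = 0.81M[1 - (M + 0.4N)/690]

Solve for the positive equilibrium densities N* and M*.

N* ≈ 289, M* ≈ 574

Setting both brackets to zero gives the nullclines N + 0.28M = 450 and 0.4N + M = 690.
Substituting M = 690 - 0.4N into the first: N(1 - 0.28·0.4) = 450 - 0.28·690.
So N* = 257/0.888 = 289, and then M* = 690 - 0.4·289 = 574.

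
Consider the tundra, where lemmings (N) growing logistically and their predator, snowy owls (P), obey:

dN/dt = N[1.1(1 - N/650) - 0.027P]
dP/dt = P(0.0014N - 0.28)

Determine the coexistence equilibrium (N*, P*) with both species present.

From dP/dt = 0 with P > 0: 0.0014N* = 0.28, so N* = 200.
Substitute into dN/dt = 0: 1.1(1 - 200/650) = 0.027P*.
The bracket is 0.692, giving P* = 0.762/0.027 = 28.2.

N* ≈ 200, P* ≈ 28.2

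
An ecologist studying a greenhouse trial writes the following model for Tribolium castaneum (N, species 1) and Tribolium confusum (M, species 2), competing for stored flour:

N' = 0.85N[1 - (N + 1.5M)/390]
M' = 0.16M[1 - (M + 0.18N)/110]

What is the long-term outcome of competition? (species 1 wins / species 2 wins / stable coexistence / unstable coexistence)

Compare the nullcline intercepts: K1/α12 = 390/1.5 = 260 > K2 = 110; K2/α21 = 110/0.18 = 611 > K1 = 390.
Since both inequalities hold, each species can invade when rare, so the interior equilibrium is stable.

stable coexistence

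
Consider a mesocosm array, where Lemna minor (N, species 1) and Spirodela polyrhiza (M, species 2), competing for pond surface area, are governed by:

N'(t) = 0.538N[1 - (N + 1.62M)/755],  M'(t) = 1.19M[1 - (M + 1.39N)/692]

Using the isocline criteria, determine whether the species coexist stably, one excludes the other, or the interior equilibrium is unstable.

Compare the nullcline intercepts: K1/α12 = 755/1.62 = 466 < K2 = 692; K2/α21 = 692/1.39 = 498 < K1 = 755.
Since both are reversed, neither can invade when rare; the interior point is a saddle.

unstable coexistence (outcome depends on initial conditions)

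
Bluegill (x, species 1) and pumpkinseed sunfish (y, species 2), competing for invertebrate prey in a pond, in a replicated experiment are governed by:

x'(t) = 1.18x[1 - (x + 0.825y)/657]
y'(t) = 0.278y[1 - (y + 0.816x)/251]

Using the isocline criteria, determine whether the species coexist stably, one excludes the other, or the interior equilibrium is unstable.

species 1 excludes species 2

Compare the nullcline intercepts: K1/α12 = 657/0.825 = 796 > K2 = 251; K2/α21 = 251/0.816 = 308 < K1 = 657.
Since the inequalities point opposite ways, species 1 can invade but species 2 cannot.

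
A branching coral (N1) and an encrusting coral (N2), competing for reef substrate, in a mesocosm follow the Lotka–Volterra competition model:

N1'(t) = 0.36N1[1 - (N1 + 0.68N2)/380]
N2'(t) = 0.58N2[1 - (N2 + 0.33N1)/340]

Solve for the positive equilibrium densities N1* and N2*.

N1* ≈ 192, N2* ≈ 277

Setting both brackets to zero gives the nullclines N1 + 0.68N2 = 380 and 0.33N1 + N2 = 340.
Substituting N2 = 340 - 0.33N1 into the first: N1(1 - 0.68·0.33) = 380 - 0.68·340.
So N1* = 149/0.776 = 192, and then N2* = 340 - 0.33·192 = 277.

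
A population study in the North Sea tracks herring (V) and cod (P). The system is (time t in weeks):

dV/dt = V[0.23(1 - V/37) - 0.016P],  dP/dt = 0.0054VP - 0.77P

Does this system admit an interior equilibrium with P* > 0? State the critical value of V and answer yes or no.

The predator equation gives dP/dt > 0 only when V > 0.77/0.0054 = 143.
Without the predator, V → K = 37. Since 37 < 143, the predator cannot invade.

Threshold V = 143; K < 143, so no, the predator goes extinct.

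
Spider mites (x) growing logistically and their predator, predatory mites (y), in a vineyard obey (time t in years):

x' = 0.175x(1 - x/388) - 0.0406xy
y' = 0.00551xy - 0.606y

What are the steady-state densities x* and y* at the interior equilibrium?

x* ≈ 110, y* ≈ 3.09

From dy/dt = 0 with y > 0: 0.00551x* = 0.606, so x* = 110.
Substitute into dx/dt = 0: 0.175(1 - 110/388) = 0.0406y*.
The bracket is 0.717, giving y* = 0.125/0.0406 = 3.09.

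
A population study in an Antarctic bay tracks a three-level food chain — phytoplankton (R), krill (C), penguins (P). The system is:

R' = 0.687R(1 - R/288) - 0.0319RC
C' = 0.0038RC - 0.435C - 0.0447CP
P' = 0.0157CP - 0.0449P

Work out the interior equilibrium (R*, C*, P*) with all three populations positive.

R* ≈ 250, C* ≈ 2.86, P* ≈ 11.5

From dP/dt = 0: 0.0157C* = 0.0449, so C* = 2.86.
From dR/dt = 0: 0.687(1 - R*/288) = 0.0319·2.86, giving R* = 288·(1 - 0.133) = 250.
From dC/dt = 0: 0.0038·250 - 0.435 = 0.0447P*, so P* = 0.514/0.0447 = 11.5.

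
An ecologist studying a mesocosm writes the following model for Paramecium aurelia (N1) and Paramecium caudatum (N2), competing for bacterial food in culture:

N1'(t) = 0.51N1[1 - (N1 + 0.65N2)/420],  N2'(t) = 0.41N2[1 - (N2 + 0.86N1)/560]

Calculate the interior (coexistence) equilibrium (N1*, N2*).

Setting both brackets to zero gives the nullclines N1 + 0.65N2 = 420 and 0.86N1 + N2 = 560.
Substituting N2 = 560 - 0.86N1 into the first: N1(1 - 0.65·0.86) = 420 - 0.65·560.
So N1* = 56/0.441 = 127, and then N2* = 560 - 0.86·127 = 451.

N1* ≈ 127, N2* ≈ 451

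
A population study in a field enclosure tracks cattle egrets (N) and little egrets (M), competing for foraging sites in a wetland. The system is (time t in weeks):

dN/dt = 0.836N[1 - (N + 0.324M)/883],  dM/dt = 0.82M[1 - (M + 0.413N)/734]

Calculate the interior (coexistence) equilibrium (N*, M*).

N* ≈ 745, M* ≈ 426

Setting both brackets to zero gives the nullclines N + 0.324M = 883 and 0.413N + M = 734.
Substituting M = 734 - 0.413N into the first: N(1 - 0.324·0.413) = 883 - 0.324·734.
So N* = 645/0.866 = 745, and then M* = 734 - 0.413·745 = 426.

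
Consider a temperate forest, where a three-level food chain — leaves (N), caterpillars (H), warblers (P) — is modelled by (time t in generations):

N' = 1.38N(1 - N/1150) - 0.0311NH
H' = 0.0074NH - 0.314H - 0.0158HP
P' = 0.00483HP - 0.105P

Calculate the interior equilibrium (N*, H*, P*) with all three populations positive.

From dP/dt = 0: 0.00483H* = 0.105, so H* = 21.7.
From dN/dt = 0: 1.38(1 - N*/1150) = 0.0311·21.7, giving N* = 1150·(1 - 0.49) = 587.
From dH/dt = 0: 0.0074·587 - 0.314 = 0.0158P*, so P* = 4.03/0.0158 = 255.

N* ≈ 587, H* ≈ 21.7, P* ≈ 255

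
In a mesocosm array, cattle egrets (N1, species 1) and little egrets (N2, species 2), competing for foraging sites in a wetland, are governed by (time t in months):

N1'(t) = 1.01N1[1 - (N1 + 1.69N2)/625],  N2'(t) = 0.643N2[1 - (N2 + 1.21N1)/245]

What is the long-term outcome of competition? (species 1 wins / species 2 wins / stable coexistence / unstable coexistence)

Compare the nullcline intercepts: K1/α12 = 625/1.69 = 370 > K2 = 245; K2/α21 = 245/1.21 = 202 < K1 = 625.
Since the inequalities point opposite ways, species 1 can invade but species 2 cannot.

species 1 excludes species 2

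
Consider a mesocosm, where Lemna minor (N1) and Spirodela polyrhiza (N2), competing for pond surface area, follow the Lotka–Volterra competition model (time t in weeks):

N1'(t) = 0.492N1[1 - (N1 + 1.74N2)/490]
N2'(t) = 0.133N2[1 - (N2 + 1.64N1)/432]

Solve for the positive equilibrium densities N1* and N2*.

N1* ≈ 141, N2* ≈ 200

Setting both brackets to zero gives the nullclines N1 + 1.74N2 = 490 and 1.64N1 + N2 = 432.
Substituting N2 = 432 - 1.64N1 into the first: N1(1 - 1.74·1.64) = 490 - 1.74·432.
So N1* = -262/-1.85 = 141, and then N2* = 432 - 1.64·141 = 200.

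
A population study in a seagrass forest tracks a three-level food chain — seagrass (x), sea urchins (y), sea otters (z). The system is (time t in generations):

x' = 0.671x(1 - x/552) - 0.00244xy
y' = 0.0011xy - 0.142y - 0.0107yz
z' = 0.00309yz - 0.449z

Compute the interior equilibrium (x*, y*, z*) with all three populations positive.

x* ≈ 260, y* ≈ 145, z* ≈ 13.5

From dz/dt = 0: 0.00309y* = 0.449, so y* = 145.
From dx/dt = 0: 0.671(1 - x*/552) = 0.00244·145, giving x* = 552·(1 - 0.528) = 260.
From dy/dt = 0: 0.0011·260 - 0.142 = 0.0107z*, so z* = 0.144/0.0107 = 13.5.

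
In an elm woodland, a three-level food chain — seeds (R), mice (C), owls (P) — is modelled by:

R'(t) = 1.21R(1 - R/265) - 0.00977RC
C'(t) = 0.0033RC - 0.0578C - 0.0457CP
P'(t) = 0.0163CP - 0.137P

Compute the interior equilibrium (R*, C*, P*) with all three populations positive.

From dP/dt = 0: 0.0163C* = 0.137, so C* = 8.4.
From dR/dt = 0: 1.21(1 - R*/265) = 0.00977·8.4, giving R* = 265·(1 - 0.0679) = 247.
From dC/dt = 0: 0.0033·247 - 0.0578 = 0.0457P*, so P* = 0.757/0.0457 = 16.6.

R* ≈ 247, C* ≈ 8.4, P* ≈ 16.6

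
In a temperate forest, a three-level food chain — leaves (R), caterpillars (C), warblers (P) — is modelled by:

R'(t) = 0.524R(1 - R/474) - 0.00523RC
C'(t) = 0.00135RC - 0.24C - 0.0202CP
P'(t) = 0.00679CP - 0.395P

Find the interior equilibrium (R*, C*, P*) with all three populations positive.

R* ≈ 199, C* ≈ 58.2, P* ≈ 1.4

From dP/dt = 0: 0.00679C* = 0.395, so C* = 58.2.
From dR/dt = 0: 0.524(1 - R*/474) = 0.00523·58.2, giving R* = 474·(1 - 0.581) = 199.
From dC/dt = 0: 0.00135·199 - 0.24 = 0.0202P*, so P* = 0.0284/0.0202 = 1.4.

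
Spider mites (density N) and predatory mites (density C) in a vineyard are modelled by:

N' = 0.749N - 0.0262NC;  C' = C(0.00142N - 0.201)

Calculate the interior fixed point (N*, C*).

N* ≈ 142, C* ≈ 28.6

Set dC/dt = 0 with C > 0: 0.00142N - 0.201 = 0, so N* = 0.201/0.00142 = 142.
Set dN/dt = 0 with N > 0: 0.749 - 0.0262C = 0, so C* = 0.749/0.0262 = 28.6.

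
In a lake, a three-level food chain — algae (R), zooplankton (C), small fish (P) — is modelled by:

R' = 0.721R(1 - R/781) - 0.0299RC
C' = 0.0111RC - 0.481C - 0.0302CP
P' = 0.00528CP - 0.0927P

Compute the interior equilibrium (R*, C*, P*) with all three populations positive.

From dP/dt = 0: 0.00528C* = 0.0927, so C* = 17.6.
From dR/dt = 0: 0.721(1 - R*/781) = 0.0299·17.6, giving R* = 781·(1 - 0.728) = 212.
From dC/dt = 0: 0.0111·212 - 0.481 = 0.0302P*, so P* = 1.88/0.0302 = 62.1.

R* ≈ 212, C* ≈ 17.6, P* ≈ 62.1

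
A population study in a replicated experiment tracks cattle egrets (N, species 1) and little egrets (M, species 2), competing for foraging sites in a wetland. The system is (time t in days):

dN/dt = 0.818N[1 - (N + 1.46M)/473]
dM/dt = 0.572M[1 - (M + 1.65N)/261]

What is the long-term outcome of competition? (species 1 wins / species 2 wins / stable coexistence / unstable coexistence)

Compare the nullcline intercepts: K1/α12 = 473/1.46 = 324 > K2 = 261; K2/α21 = 261/1.65 = 158 < K1 = 473.
Since the inequalities point opposite ways, species 1 can invade but species 2 cannot.

species 1 excludes species 2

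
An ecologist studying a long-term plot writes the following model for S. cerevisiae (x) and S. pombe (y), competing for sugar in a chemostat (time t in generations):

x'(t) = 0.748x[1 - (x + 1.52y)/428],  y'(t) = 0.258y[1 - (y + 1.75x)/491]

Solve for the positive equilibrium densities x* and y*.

x* ≈ 192, y* ≈ 155

Setting both brackets to zero gives the nullclines x + 1.52y = 428 and 1.75x + y = 491.
Substituting y = 491 - 1.75x into the first: x(1 - 1.52·1.75) = 428 - 1.52·491.
So x* = -318/-1.66 = 192, and then y* = 491 - 1.75·192 = 155.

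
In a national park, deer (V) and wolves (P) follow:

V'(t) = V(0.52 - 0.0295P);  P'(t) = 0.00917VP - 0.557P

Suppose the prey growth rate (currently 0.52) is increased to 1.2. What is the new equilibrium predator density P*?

At the interior fixed point, setting dV/dt = 0 with V > 0 fixes P* = (prey growth rate)/(VP coefficient) — independent of the other coefficients.
With the change, P* = 1.2/0.0295 = 40.7; it rises from 17.6.

P* ≈ 40.7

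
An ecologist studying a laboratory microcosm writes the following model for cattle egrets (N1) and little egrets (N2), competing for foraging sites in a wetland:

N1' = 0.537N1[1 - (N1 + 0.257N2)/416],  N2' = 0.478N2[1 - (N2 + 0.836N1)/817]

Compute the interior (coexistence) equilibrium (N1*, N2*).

N1* ≈ 262, N2* ≈ 598

Setting both brackets to zero gives the nullclines N1 + 0.257N2 = 416 and 0.836N1 + N2 = 817.
Substituting N2 = 817 - 0.836N1 into the first: N1(1 - 0.257·0.836) = 416 - 0.257·817.
So N1* = 206/0.785 = 262, and then N2* = 817 - 0.836·262 = 598.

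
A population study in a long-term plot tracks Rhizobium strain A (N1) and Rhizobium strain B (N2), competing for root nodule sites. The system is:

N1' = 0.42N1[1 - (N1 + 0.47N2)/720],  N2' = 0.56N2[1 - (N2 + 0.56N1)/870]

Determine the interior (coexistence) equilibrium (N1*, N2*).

Setting both brackets to zero gives the nullclines N1 + 0.47N2 = 720 and 0.56N1 + N2 = 870.
Substituting N2 = 870 - 0.56N1 into the first: N1(1 - 0.47·0.56) = 720 - 0.47·870.
So N1* = 311/0.737 = 422, and then N2* = 870 - 0.56·422 = 634.

N1* ≈ 422, N2* ≈ 634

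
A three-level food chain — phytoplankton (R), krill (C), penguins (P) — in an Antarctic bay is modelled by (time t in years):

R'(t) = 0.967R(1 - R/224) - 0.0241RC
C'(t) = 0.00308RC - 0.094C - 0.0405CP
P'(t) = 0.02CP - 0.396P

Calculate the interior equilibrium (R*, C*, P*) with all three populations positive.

From dP/dt = 0: 0.02C* = 0.396, so C* = 19.8.
From dR/dt = 0: 0.967(1 - R*/224) = 0.0241·19.8, giving R* = 224·(1 - 0.493) = 113.
From dC/dt = 0: 0.00308·113 - 0.094 = 0.0405P*, so P* = 0.255/0.0405 = 6.31.

R* ≈ 113, C* ≈ 19.8, P* ≈ 6.31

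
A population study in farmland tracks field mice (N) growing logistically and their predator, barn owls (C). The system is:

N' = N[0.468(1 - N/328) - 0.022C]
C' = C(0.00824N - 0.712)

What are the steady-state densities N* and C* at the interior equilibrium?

N* ≈ 86.4, C* ≈ 15.7

From dC/dt = 0 with C > 0: 0.00824N* = 0.712, so N* = 86.4.
Substitute into dN/dt = 0: 0.468(1 - 86.4/328) = 0.022C*.
The bracket is 0.737, giving C* = 0.345/0.022 = 15.7.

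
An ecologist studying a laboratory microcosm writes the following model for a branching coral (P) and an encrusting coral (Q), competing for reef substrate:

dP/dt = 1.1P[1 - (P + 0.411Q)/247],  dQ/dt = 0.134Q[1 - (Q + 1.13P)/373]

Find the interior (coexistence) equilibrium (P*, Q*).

Setting both brackets to zero gives the nullclines P + 0.411Q = 247 and 1.13P + Q = 373.
Substituting Q = 373 - 1.13P into the first: P(1 - 0.411·1.13) = 247 - 0.411·373.
So P* = 93.7/0.536 = 175, and then Q* = 373 - 1.13·175 = 175.

P* ≈ 175, Q* ≈ 175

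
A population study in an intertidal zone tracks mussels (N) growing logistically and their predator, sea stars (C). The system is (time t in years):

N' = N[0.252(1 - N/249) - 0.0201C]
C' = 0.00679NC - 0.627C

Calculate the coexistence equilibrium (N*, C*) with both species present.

N* ≈ 92.3, C* ≈ 7.89

From dC/dt = 0 with C > 0: 0.00679N* = 0.627, so N* = 92.3.
Substitute into dN/dt = 0: 0.252(1 - 92.3/249) = 0.0201C*.
The bracket is 0.629, giving C* = 0.159/0.0201 = 7.89.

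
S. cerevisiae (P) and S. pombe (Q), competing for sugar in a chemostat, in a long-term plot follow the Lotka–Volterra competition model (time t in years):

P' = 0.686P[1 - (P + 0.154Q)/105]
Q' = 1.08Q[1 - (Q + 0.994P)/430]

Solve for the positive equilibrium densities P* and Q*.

Setting both brackets to zero gives the nullclines P + 0.154Q = 105 and 0.994P + Q = 430.
Substituting Q = 430 - 0.994P into the first: P(1 - 0.154·0.994) = 105 - 0.154·430.
So P* = 38.8/0.847 = 45.8, and then Q* = 430 - 0.994·45.8 = 384.

P* ≈ 45.8, Q* ≈ 384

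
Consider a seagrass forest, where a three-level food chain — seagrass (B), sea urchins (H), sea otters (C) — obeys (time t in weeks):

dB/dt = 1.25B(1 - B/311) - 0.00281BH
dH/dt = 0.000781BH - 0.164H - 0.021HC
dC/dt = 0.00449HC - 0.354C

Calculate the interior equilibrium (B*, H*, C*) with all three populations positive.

From dC/dt = 0: 0.00449H* = 0.354, so H* = 78.8.
From dB/dt = 0: 1.25(1 - B*/311) = 0.00281·78.8, giving B* = 311·(1 - 0.177) = 256.
From dH/dt = 0: 0.000781·256 - 0.164 = 0.021C*, so C* = 0.0358/0.021 = 1.71.

B* ≈ 256, H* ≈ 78.8, C* ≈ 1.71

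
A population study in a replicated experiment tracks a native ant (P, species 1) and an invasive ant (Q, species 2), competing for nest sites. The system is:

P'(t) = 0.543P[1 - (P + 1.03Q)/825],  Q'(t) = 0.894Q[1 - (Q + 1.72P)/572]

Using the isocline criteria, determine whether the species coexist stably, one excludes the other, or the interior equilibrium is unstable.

species 1 excludes species 2

Compare the nullcline intercepts: K1/α12 = 825/1.03 = 801 > K2 = 572; K2/α21 = 572/1.72 = 333 < K1 = 825.
Since the inequalities point opposite ways, species 1 can invade but species 2 cannot.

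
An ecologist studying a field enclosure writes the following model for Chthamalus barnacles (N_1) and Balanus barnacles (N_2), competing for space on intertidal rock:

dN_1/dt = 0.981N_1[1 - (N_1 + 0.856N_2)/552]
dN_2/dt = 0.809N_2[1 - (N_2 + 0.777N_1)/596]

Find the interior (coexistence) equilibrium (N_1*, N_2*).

Setting both brackets to zero gives the nullclines N_1 + 0.856N_2 = 552 and 0.777N_1 + N_2 = 596.
Substituting N_2 = 596 - 0.777N_1 into the first: N_1(1 - 0.856·0.777) = 552 - 0.856·596.
So N_1* = 41.8/0.335 = 125, and then N_2* = 596 - 0.777·125 = 499.

N_1* ≈ 125, N_2* ≈ 499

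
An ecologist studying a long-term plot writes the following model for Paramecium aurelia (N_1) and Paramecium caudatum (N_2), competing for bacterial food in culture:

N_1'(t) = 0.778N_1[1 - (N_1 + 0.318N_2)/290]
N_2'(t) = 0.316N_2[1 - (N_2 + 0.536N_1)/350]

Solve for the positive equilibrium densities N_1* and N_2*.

N_1* ≈ 215, N_2* ≈ 235

Setting both brackets to zero gives the nullclines N_1 + 0.318N_2 = 290 and 0.536N_1 + N_2 = 350.
Substituting N_2 = 350 - 0.536N_1 into the first: N_1(1 - 0.318·0.536) = 290 - 0.318·350.
So N_1* = 179/0.83 = 215, and then N_2* = 350 - 0.536·215 = 235.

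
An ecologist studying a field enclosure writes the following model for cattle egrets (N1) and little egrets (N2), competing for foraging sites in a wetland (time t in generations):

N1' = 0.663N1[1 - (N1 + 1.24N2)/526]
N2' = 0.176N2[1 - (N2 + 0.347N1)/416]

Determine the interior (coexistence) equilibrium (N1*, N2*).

N1* ≈ 17.8, N2* ≈ 410

Setting both brackets to zero gives the nullclines N1 + 1.24N2 = 526 and 0.347N1 + N2 = 416.
Substituting N2 = 416 - 0.347N1 into the first: N1(1 - 1.24·0.347) = 526 - 1.24·416.
So N1* = 10.2/0.57 = 17.8, and then N2* = 416 - 0.347·17.8 = 410.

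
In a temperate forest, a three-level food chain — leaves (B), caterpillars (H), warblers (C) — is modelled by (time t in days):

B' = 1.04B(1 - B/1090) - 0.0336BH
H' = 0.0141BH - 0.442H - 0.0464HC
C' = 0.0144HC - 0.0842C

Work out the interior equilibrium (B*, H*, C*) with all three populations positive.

From dC/dt = 0: 0.0144H* = 0.0842, so H* = 5.85.
From dB/dt = 0: 1.04(1 - B*/1090) = 0.0336·5.85, giving B* = 1090·(1 - 0.189) = 884.
From dH/dt = 0: 0.0141·884 - 0.442 = 0.0464C*, so C* = 12/0.0464 = 259.

B* ≈ 884, H* ≈ 5.85, C* ≈ 259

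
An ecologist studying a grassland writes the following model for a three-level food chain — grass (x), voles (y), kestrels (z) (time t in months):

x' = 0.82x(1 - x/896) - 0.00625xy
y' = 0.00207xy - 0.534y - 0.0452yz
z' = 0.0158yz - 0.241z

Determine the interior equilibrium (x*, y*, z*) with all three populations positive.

x* ≈ 792, y* ≈ 15.3, z* ≈ 24.4

From dz/dt = 0: 0.0158y* = 0.241, so y* = 15.3.
From dx/dt = 0: 0.82(1 - x*/896) = 0.00625·15.3, giving x* = 896·(1 - 0.116) = 792.
From dy/dt = 0: 0.00207·792 - 0.534 = 0.0452z*, so z* = 1.11/0.0452 = 24.4.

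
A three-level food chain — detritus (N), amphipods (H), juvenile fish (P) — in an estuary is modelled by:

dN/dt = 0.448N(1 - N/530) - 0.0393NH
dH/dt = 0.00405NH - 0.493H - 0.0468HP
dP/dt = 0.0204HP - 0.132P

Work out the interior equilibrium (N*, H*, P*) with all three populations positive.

From dP/dt = 0: 0.0204H* = 0.132, so H* = 6.47.
From dN/dt = 0: 0.448(1 - N*/530) = 0.0393·6.47, giving N* = 530·(1 - 0.568) = 229.
From dH/dt = 0: 0.00405·229 - 0.493 = 0.0468P*, so P* = 0.435/0.0468 = 9.3.

N* ≈ 229, H* ≈ 6.47, P* ≈ 9.3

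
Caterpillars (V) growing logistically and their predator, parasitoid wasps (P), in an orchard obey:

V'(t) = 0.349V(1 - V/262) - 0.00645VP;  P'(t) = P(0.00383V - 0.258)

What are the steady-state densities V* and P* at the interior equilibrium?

V* ≈ 67.4, P* ≈ 40.2

From dP/dt = 0 with P > 0: 0.00383V* = 0.258, so V* = 67.4.
Substitute into dV/dt = 0: 0.349(1 - 67.4/262) = 0.00645P*.
The bracket is 0.743, giving P* = 0.259/0.00645 = 40.2.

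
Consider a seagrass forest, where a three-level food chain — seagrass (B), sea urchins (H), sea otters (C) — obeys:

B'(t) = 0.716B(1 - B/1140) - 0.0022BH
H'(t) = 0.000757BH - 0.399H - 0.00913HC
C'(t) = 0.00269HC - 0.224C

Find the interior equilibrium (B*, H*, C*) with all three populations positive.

From dC/dt = 0: 0.00269H* = 0.224, so H* = 83.3.
From dB/dt = 0: 0.716(1 - B*/1140) = 0.0022·83.3, giving B* = 1140·(1 - 0.256) = 848.
From dH/dt = 0: 0.000757·848 - 0.399 = 0.00913C*, so C* = 0.243/0.00913 = 26.6.

B* ≈ 848, H* ≈ 83.3, C* ≈ 26.6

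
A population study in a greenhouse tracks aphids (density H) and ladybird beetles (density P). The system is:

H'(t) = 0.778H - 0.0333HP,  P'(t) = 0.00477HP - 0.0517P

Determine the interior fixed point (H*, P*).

H* ≈ 10.8, P* ≈ 23.4

Set dP/dt = 0 with P > 0: 0.00477H - 0.0517 = 0, so H* = 0.0517/0.00477 = 10.8.
Set dH/dt = 0 with H > 0: 0.778 - 0.0333P = 0, so P* = 0.778/0.0333 = 23.4.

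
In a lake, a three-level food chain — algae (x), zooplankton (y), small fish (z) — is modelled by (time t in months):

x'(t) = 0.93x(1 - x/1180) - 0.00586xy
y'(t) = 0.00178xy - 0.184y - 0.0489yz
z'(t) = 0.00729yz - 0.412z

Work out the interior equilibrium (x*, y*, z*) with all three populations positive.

x* ≈ 760, y* ≈ 56.5, z* ≈ 23.9

From dz/dt = 0: 0.00729y* = 0.412, so y* = 56.5.
From dx/dt = 0: 0.93(1 - x*/1180) = 0.00586·56.5, giving x* = 1180·(1 - 0.356) = 760.
From dy/dt = 0: 0.00178·760 - 0.184 = 0.0489z*, so z* = 1.17/0.0489 = 23.9.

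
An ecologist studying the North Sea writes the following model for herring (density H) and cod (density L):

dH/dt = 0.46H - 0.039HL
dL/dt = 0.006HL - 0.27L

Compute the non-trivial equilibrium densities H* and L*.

H* ≈ 45, L* ≈ 11.8

Set dL/dt = 0 with L > 0: 0.006H - 0.27 = 0, so H* = 0.27/0.006 = 45.
Set dH/dt = 0 with H > 0: 0.46 - 0.039L = 0, so L* = 0.46/0.039 = 11.8.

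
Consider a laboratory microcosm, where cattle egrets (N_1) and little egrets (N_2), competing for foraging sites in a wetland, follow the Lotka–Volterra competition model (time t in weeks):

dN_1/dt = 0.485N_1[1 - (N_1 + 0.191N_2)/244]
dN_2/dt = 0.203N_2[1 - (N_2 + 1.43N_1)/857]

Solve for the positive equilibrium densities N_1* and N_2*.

Setting both brackets to zero gives the nullclines N_1 + 0.191N_2 = 244 and 1.43N_1 + N_2 = 857.
Substituting N_2 = 857 - 1.43N_1 into the first: N_1(1 - 0.191·1.43) = 244 - 0.191·857.
So N_1* = 80.3/0.727 = 110, and then N_2* = 857 - 1.43·110 = 699.

N_1* ≈ 110, N_2* ≈ 699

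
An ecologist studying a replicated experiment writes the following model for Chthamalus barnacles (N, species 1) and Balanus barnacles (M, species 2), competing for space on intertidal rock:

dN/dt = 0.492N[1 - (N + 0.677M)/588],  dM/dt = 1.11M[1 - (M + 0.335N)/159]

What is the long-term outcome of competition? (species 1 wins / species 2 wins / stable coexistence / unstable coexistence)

species 1 excludes species 2

Compare the nullcline intercepts: K1/α12 = 588/0.677 = 869 > K2 = 159; K2/α21 = 159/0.335 = 475 < K1 = 588.
Since the inequalities point opposite ways, species 1 can invade but species 2 cannot.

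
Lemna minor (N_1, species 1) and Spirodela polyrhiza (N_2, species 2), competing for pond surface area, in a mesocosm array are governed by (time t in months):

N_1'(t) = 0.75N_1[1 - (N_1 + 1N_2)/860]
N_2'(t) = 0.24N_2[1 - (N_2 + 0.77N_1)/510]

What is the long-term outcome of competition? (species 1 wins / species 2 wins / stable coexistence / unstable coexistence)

species 1 excludes species 2

Compare the nullcline intercepts: K1/α12 = 860/1 = 860 > K2 = 510; K2/α21 = 510/0.77 = 662 < K1 = 860.
Since the inequalities point opposite ways, species 1 can invade but species 2 cannot.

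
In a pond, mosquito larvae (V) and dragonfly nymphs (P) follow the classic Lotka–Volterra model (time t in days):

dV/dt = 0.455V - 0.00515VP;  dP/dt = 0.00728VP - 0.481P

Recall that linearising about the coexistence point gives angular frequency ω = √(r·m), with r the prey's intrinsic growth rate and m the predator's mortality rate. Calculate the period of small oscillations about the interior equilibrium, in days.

T ≈ 13.4 days

Here r = 0.455 and m = 0.481, so r·m = 0.219.
ω = √0.219 = 0.468 per day, hence T = 2π/ω ≈ 13.4 days.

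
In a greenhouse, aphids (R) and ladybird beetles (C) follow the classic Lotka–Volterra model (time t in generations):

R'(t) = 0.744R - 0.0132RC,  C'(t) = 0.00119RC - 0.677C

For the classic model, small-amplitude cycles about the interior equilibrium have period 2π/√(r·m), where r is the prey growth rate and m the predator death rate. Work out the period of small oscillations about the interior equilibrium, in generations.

T ≈ 8.85 generations

Here r = 0.744 and m = 0.677, so r·m = 0.504.
ω = √0.504 = 0.71 per generation, hence T = 2π/ω ≈ 8.85 generations.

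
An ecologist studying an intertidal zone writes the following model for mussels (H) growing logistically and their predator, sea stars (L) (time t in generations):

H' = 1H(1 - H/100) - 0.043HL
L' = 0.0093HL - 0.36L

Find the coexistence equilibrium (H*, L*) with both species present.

From dL/dt = 0 with L > 0: 0.0093H* = 0.36, so H* = 38.7.
Substitute into dH/dt = 0: 1(1 - 38.7/100) = 0.043L*.
The bracket is 0.613, giving L* = 0.613/0.043 = 14.3.

H* ≈ 38.7, L* ≈ 14.3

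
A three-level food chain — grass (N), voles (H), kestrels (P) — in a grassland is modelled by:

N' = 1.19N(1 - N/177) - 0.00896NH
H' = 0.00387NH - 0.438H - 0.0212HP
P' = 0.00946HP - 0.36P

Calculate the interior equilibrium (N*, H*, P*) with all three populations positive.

N* ≈ 126, H* ≈ 38.1, P* ≈ 2.39

From dP/dt = 0: 0.00946H* = 0.36, so H* = 38.1.
From dN/dt = 0: 1.19(1 - N*/177) = 0.00896·38.1, giving N* = 177·(1 - 0.287) = 126.
From dH/dt = 0: 0.00387·126 - 0.438 = 0.0212P*, so P* = 0.0507/0.0212 = 2.39.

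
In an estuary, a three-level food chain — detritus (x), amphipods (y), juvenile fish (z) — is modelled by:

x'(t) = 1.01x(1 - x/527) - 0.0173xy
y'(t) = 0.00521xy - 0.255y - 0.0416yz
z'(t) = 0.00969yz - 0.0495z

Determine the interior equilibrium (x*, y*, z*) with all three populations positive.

x* ≈ 481, y* ≈ 5.11, z* ≈ 54.1

From dz/dt = 0: 0.00969y* = 0.0495, so y* = 5.11.
From dx/dt = 0: 1.01(1 - x*/527) = 0.0173·5.11, giving x* = 527·(1 - 0.0875) = 481.
From dy/dt = 0: 0.00521·481 - 0.255 = 0.0416z*, so z* = 2.25/0.0416 = 54.1.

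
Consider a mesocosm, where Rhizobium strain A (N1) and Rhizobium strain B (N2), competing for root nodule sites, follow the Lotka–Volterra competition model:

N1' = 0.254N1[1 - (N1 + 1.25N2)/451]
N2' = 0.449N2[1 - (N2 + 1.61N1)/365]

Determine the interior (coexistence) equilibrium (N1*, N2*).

N1* ≈ 5.19, N2* ≈ 357

Setting both brackets to zero gives the nullclines N1 + 1.25N2 = 451 and 1.61N1 + N2 = 365.
Substituting N2 = 365 - 1.61N1 into the first: N1(1 - 1.25·1.61) = 451 - 1.25·365.
So N1* = -5.25/-1.01 = 5.19, and then N2* = 365 - 1.61·5.19 = 357.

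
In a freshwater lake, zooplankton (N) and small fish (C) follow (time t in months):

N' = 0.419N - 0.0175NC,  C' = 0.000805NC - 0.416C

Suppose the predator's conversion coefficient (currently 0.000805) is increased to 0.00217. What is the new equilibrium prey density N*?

N* ≈ 192

At the interior fixed point, setting dC/dt = 0 with C > 0 fixes N* = (predator death rate)/(NC coefficient) — independent of the other coefficients.
With the change, N* = 0.416/0.00217 = 192; it falls from 517.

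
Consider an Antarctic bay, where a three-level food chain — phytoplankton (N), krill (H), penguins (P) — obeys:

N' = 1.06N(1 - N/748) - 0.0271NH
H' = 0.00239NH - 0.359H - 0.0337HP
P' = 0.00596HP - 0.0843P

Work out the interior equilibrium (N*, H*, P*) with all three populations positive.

From dP/dt = 0: 0.00596H* = 0.0843, so H* = 14.1.
From dN/dt = 0: 1.06(1 - N*/748) = 0.0271·14.1, giving N* = 748·(1 - 0.362) = 478.
From dH/dt = 0: 0.00239·478 - 0.359 = 0.0337P*, so P* = 0.782/0.0337 = 23.2.

N* ≈ 478, H* ≈ 14.1, P* ≈ 23.2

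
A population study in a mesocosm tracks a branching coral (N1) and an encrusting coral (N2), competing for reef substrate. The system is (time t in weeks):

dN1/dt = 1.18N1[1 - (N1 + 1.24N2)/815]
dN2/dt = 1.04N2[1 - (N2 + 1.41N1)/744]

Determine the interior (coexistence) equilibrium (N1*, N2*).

N1* ≈ 144, N2* ≈ 541

Setting both brackets to zero gives the nullclines N1 + 1.24N2 = 815 and 1.41N1 + N2 = 744.
Substituting N2 = 744 - 1.41N1 into the first: N1(1 - 1.24·1.41) = 815 - 1.24·744.
So N1* = -108/-0.748 = 144, and then N2* = 744 - 1.41·144 = 541.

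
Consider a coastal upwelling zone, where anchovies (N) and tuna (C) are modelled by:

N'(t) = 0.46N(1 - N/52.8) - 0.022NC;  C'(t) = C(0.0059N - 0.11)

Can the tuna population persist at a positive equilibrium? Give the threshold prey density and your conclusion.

The predator equation gives dC/dt > 0 only when N > 0.11/0.0059 = 18.6.
Without the predator, N → K = 52.8. Since 52.8 > 18.6, the predator can invade and persist.

Threshold N = 18.6; K > 18.6, so yes, the predator persists.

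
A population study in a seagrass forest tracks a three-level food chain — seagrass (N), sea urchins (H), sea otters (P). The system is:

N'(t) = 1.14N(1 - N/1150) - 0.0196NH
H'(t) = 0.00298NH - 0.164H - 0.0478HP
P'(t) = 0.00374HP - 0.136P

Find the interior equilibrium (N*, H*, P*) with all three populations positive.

N* ≈ 431, H* ≈ 36.4, P* ≈ 23.4

From dP/dt = 0: 0.00374H* = 0.136, so H* = 36.4.
From dN/dt = 0: 1.14(1 - N*/1150) = 0.0196·36.4, giving N* = 1150·(1 - 0.625) = 431.
From dH/dt = 0: 0.00298·431 - 0.164 = 0.0478P*, so P* = 1.12/0.0478 = 23.4.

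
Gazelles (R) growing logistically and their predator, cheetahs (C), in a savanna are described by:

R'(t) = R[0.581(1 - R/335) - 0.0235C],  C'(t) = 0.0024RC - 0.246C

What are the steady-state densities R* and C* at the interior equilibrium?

R* ≈ 103, C* ≈ 17.2

From dC/dt = 0 with C > 0: 0.0024R* = 0.246, so R* = 103.
Substitute into dR/dt = 0: 0.581(1 - 103/335) = 0.0235C*.
The bracket is 0.694, giving C* = 0.403/0.0235 = 17.2.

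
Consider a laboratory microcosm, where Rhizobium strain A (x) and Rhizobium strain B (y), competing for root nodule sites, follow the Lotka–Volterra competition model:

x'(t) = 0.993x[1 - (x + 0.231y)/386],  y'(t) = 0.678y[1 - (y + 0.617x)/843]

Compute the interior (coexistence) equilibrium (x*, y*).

x* ≈ 223, y* ≈ 705

Setting both brackets to zero gives the nullclines x + 0.231y = 386 and 0.617x + y = 843.
Substituting y = 843 - 0.617x into the first: x(1 - 0.231·0.617) = 386 - 0.231·843.
So x* = 191/0.857 = 223, and then y* = 843 - 0.617·223 = 705.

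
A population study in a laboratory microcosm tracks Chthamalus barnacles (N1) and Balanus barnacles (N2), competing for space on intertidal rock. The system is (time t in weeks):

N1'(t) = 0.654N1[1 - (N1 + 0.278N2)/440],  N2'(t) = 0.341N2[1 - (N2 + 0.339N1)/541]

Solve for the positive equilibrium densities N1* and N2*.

Setting both brackets to zero gives the nullclines N1 + 0.278N2 = 440 and 0.339N1 + N2 = 541.
Substituting N2 = 541 - 0.339N1 into the first: N1(1 - 0.278·0.339) = 440 - 0.278·541.
So N1* = 290/0.906 = 320, and then N2* = 541 - 0.339·320 = 433.

N1* ≈ 320, N2* ≈ 433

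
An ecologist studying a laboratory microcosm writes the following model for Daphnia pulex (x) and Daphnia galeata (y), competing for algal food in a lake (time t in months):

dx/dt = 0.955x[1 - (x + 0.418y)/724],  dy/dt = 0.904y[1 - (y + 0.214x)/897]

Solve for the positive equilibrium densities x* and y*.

Setting both brackets to zero gives the nullclines x + 0.418y = 724 and 0.214x + y = 897.
Substituting y = 897 - 0.214x into the first: x(1 - 0.418·0.214) = 724 - 0.418·897.
So x* = 349/0.911 = 383, and then y* = 897 - 0.214·383 = 815.

x* ≈ 383, y* ≈ 815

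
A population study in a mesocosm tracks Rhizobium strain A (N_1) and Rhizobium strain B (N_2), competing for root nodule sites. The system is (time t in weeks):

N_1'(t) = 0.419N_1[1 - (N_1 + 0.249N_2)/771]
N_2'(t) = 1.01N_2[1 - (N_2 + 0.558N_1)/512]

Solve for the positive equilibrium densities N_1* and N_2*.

Setting both brackets to zero gives the nullclines N_1 + 0.249N_2 = 771 and 0.558N_1 + N_2 = 512.
Substituting N_2 = 512 - 0.558N_1 into the first: N_1(1 - 0.249·0.558) = 771 - 0.249·512.
So N_1* = 644/0.861 = 747, and then N_2* = 512 - 0.558·747 = 95.

N_1* ≈ 747, N_2* ≈ 95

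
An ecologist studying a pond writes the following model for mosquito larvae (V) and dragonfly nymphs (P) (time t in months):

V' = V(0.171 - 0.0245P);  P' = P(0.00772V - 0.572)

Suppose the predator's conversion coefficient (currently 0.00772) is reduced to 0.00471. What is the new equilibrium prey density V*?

At the interior fixed point, setting dP/dt = 0 with P > 0 fixes V* = (predator death rate)/(VP coefficient) — independent of the other coefficients.
With the change, V* = 0.572/0.00471 = 121; it rises from 74.1.

V* ≈ 121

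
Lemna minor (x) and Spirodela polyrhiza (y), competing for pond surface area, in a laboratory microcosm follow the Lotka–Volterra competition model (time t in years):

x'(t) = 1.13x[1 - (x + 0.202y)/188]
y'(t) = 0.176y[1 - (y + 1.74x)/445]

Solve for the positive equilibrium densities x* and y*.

x* ≈ 151, y* ≈ 182

Setting both brackets to zero gives the nullclines x + 0.202y = 188 and 1.74x + y = 445.
Substituting y = 445 - 1.74x into the first: x(1 - 0.202·1.74) = 188 - 0.202·445.
So x* = 98.1/0.649 = 151, and then y* = 445 - 1.74·151 = 182.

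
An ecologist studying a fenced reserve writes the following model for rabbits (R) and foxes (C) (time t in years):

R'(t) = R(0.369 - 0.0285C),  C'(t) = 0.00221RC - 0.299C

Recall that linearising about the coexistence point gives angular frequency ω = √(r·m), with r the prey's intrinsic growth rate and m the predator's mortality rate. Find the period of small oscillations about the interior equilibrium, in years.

T ≈ 18.9 years

Here r = 0.369 and m = 0.299, so r·m = 0.11.
ω = √0.11 = 0.332 per year, hence T = 2π/ω ≈ 18.9 years.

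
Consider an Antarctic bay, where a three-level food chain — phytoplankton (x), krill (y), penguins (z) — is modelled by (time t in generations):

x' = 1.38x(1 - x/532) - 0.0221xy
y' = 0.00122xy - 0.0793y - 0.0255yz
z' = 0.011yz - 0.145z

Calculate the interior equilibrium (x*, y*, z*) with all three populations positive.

x* ≈ 420, y* ≈ 13.2, z* ≈ 17

From dz/dt = 0: 0.011y* = 0.145, so y* = 13.2.
From dx/dt = 0: 1.38(1 - x*/532) = 0.0221·13.2, giving x* = 532·(1 - 0.211) = 420.
From dy/dt = 0: 0.00122·420 - 0.0793 = 0.0255z*, so z* = 0.433/0.0255 = 17.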